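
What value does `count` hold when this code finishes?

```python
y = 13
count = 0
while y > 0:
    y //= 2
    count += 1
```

Let's trace through this code step by step.

Initialize: y = 13
Initialize: count = 0
Entering loop: while y > 0:

After execution: count = 4
4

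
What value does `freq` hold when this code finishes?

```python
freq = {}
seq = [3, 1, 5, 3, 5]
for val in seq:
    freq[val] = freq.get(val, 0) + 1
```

Let's trace through this code step by step.

Initialize: freq = {}
Initialize: seq = [3, 1, 5, 3, 5]
Entering loop: for val in seq:

After execution: freq = {3: 2, 1: 1, 5: 2}
{3: 2, 1: 1, 5: 2}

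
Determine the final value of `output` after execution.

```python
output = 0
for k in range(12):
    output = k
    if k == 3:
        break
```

Let's trace through this code step by step.

Initialize: output = 0
Entering loop: for k in range(12):

After execution: output = 3
3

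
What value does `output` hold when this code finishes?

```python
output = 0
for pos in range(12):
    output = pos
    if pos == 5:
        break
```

Let's trace through this code step by step.

Initialize: output = 0
Entering loop: for pos in range(12):

After execution: output = 5
5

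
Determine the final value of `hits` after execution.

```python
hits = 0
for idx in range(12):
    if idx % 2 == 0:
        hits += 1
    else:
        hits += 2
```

Let's trace through this code step by step.

Initialize: hits = 0
Entering loop: for idx in range(12):

After execution: hits = 18
18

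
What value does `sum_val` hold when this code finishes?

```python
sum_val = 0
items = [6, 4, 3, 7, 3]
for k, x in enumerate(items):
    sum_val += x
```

Let's trace through this code step by step.

Initialize: sum_val = 0
Initialize: items = [6, 4, 3, 7, 3]
Entering loop: for k, x in enumerate(items):

After execution: sum_val = 23
23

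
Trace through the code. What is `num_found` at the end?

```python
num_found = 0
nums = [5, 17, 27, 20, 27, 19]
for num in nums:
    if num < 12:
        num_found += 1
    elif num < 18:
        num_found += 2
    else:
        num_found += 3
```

Let's trace through this code step by step.

Initialize: num_found = 0
Initialize: nums = [5, 17, 27, 20, 27, 19]
Entering loop: for num in nums:

After execution: num_found = 15
15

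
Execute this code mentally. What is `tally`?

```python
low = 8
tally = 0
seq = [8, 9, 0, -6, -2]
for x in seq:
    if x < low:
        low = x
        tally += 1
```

Let's trace through this code step by step.

Initialize: low = 8
Initialize: tally = 0
Initialize: seq = [8, 9, 0, -6, -2]
Entering loop: for x in seq:

After execution: tally = 2
2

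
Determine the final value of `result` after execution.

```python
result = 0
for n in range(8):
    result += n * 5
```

Let's trace through this code step by step.

Initialize: result = 0
Entering loop: for n in range(8):

After execution: result = 140
140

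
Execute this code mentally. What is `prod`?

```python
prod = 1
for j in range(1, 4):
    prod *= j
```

Let's trace through this code step by step.

Initialize: prod = 1
Entering loop: for j in range(1, 4):

After execution: prod = 6
6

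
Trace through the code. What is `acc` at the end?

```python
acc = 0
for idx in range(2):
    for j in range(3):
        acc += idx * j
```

Let's trace through this code step by step.

Initialize: acc = 0
Entering loop: for idx in range(2):

After execution: acc = 3
3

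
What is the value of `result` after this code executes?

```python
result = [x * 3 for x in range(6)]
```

Let's trace through this code step by step.

Initialize: result = [x * 3 for x in range(6)]

After execution: result = [0, 3, 6, 9, 12, 15]
[0, 3, 6, 9, 12, 15]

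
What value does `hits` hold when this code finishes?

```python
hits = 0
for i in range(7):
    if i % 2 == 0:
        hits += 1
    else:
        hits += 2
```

Let's trace through this code step by step.

Initialize: hits = 0
Entering loop: for i in range(7):

After execution: hits = 10
10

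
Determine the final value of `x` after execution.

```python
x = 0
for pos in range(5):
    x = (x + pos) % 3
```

Let's trace through this code step by step.

Initialize: x = 0
Entering loop: for pos in range(5):

After execution: x = 1
1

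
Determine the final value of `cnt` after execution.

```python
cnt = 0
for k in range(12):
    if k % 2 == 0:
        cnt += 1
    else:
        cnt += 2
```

Let's trace through this code step by step.

Initialize: cnt = 0
Entering loop: for k in range(12):

After execution: cnt = 18
18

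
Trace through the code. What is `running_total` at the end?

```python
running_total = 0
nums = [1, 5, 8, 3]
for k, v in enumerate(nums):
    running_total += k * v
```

Let's trace through this code step by step.

Initialize: running_total = 0
Initialize: nums = [1, 5, 8, 3]
Entering loop: for k, v in enumerate(nums):

After execution: running_total = 30
30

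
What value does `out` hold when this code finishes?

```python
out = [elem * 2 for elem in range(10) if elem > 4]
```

Let's trace through this code step by step.

Initialize: out = [elem * 2 for elem in range(10) if elem > 4]

After execution: out = [10, 12, 14, 16, 18]
[10, 12, 14, 16, 18]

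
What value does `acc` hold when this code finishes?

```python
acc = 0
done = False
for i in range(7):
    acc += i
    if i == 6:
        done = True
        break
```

Let's trace through this code step by step.

Initialize: acc = 0
Initialize: done = False
Entering loop: for i in range(7):

After execution: acc = 21
21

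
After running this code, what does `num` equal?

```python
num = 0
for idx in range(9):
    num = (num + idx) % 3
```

Let's trace through this code step by step.

Initialize: num = 0
Entering loop: for idx in range(9):

After execution: num = 0
0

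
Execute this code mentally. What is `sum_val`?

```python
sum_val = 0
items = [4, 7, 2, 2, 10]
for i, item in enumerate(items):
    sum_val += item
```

Let's trace through this code step by step.

Initialize: sum_val = 0
Initialize: items = [4, 7, 2, 2, 10]
Entering loop: for i, item in enumerate(items):

After execution: sum_val = 25
25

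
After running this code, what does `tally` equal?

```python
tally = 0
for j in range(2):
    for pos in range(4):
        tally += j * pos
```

Let's trace through this code step by step.

Initialize: tally = 0
Entering loop: for j in range(2):

After execution: tally = 6
6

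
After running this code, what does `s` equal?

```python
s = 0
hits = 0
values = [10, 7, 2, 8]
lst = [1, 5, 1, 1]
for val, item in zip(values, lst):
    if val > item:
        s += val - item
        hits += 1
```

Let's trace through this code step by step.

Initialize: s = 0
Initialize: hits = 0
Initialize: values = [10, 7, 2, 8]
Initialize: lst = [1, 5, 1, 1]
Entering loop: for val, item in zip(values, lst):

After execution: s = 19
19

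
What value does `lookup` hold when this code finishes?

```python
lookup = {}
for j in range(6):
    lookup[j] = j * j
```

Let's trace through this code step by step.

Initialize: lookup = {}
Entering loop: for j in range(6):

After execution: lookup = {0: 0, 1: 1, 2: 4, 3: 9, 4: 16, 5: 25}
{0: 0, 1: 1, 2: 4, 3: 9, 4: 16, 5: 25}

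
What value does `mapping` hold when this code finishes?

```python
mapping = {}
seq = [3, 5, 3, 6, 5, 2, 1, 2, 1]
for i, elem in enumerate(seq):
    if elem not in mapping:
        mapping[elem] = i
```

Let's trace through this code step by step.

Initialize: mapping = {}
Initialize: seq = [3, 5, 3, 6, 5, 2, 1, 2, 1]
Entering loop: for i, elem in enumerate(seq):

After execution: mapping = {3: 0, 5: 1, 6: 3, 2: 5, 1: 6}
{3: 0, 5: 1, 6: 3, 2: 5, 1: 6}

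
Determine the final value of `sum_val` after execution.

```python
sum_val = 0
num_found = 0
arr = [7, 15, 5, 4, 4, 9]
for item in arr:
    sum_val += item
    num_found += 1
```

Let's trace through this code step by step.

Initialize: sum_val = 0
Initialize: num_found = 0
Initialize: arr = [7, 15, 5, 4, 4, 9]
Entering loop: for item in arr:

After execution: sum_val = 44
44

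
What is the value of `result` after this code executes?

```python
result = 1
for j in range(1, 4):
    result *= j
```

Let's trace through this code step by step.

Initialize: result = 1
Entering loop: for j in range(1, 4):

After execution: result = 6
6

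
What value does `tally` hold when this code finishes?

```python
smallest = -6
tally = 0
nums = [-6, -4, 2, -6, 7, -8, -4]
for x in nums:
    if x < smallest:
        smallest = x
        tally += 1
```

Let's trace through this code step by step.

Initialize: smallest = -6
Initialize: tally = 0
Initialize: nums = [-6, -4, 2, -6, 7, -8, -4]
Entering loop: for x in nums:

After execution: tally = 1
1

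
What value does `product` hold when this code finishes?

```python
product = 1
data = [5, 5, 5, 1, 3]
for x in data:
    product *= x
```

Let's trace through this code step by step.

Initialize: product = 1
Initialize: data = [5, 5, 5, 1, 3]
Entering loop: for x in data:

After execution: product = 375
375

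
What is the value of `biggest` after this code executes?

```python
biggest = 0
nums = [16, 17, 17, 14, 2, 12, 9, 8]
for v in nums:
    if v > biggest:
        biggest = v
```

Let's trace through this code step by step.

Initialize: biggest = 0
Initialize: nums = [16, 17, 17, 14, 2, 12, 9, 8]
Entering loop: for v in nums:

After execution: biggest = 17
17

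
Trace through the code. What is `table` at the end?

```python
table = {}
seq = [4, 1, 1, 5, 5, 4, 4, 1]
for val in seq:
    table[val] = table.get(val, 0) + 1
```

Let's trace through this code step by step.

Initialize: table = {}
Initialize: seq = [4, 1, 1, 5, 5, 4, 4, 1]
Entering loop: for val in seq:

After execution: table = {4: 3, 1: 3, 5: 2}
{4: 3, 1: 3, 5: 2}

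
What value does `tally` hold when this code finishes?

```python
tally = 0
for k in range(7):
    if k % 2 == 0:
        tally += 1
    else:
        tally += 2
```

Let's trace through this code step by step.

Initialize: tally = 0
Entering loop: for k in range(7):

After execution: tally = 10
10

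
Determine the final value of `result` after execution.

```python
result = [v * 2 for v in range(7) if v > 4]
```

Let's trace through this code step by step.

Initialize: result = [v * 2 for v in range(7) if v > 4]

After execution: result = [10, 12]
[10, 12]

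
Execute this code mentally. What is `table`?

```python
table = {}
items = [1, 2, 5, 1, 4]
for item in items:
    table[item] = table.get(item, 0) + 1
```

Let's trace through this code step by step.

Initialize: table = {}
Initialize: items = [1, 2, 5, 1, 4]
Entering loop: for item in items:

After execution: table = {1: 2, 2: 1, 5: 1, 4: 1}
{1: 2, 2: 1, 5: 1, 4: 1}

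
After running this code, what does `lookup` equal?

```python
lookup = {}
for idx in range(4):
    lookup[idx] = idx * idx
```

Let's trace through this code step by step.

Initialize: lookup = {}
Entering loop: for idx in range(4):

After execution: lookup = {0: 0, 1: 1, 2: 4, 3: 9}
{0: 0, 1: 1, 2: 4, 3: 9}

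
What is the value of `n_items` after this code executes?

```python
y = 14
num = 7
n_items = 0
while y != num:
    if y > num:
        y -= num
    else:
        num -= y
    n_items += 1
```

Let's trace through this code step by step.

Initialize: y = 14
Initialize: num = 7
Initialize: n_items = 0
Entering loop: while y != num:

After execution: n_items = 1
1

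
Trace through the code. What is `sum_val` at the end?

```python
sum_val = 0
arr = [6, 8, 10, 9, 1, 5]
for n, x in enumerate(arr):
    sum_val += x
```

Let's trace through this code step by step.

Initialize: sum_val = 0
Initialize: arr = [6, 8, 10, 9, 1, 5]
Entering loop: for n, x in enumerate(arr):

After execution: sum_val = 39
39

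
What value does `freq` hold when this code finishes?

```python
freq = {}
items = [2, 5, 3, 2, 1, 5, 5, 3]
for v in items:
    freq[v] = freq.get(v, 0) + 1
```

Let's trace through this code step by step.

Initialize: freq = {}
Initialize: items = [2, 5, 3, 2, 1, 5, 5, 3]
Entering loop: for v in items:

After execution: freq = {2: 2, 5: 3, 3: 2, 1: 1}
{2: 2, 5: 3, 3: 2, 1: 1}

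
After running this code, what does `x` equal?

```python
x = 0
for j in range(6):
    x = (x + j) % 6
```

Let's trace through this code step by step.

Initialize: x = 0
Entering loop: for j in range(6):

After execution: x = 3
3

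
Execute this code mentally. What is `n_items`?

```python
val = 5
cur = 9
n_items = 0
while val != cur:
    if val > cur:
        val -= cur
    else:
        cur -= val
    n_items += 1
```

Let's trace through this code step by step.

Initialize: val = 5
Initialize: cur = 9
Initialize: n_items = 0
Entering loop: while val != cur:

After execution: n_items = 5
5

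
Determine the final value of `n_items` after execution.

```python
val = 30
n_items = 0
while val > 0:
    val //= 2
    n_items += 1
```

Let's trace through this code step by step.

Initialize: val = 30
Initialize: n_items = 0
Entering loop: while val > 0:

After execution: n_items = 5
5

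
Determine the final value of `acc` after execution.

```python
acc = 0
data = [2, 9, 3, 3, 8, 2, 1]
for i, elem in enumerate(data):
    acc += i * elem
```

Let's trace through this code step by step.

Initialize: acc = 0
Initialize: data = [2, 9, 3, 3, 8, 2, 1]
Entering loop: for i, elem in enumerate(data):

After execution: acc = 72
72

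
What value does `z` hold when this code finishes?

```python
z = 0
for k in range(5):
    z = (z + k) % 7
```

Let's trace through this code step by step.

Initialize: z = 0
Entering loop: for k in range(5):

After execution: z = 3
3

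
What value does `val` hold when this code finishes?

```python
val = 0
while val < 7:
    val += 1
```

Let's trace through this code step by step.

Initialize: val = 0
Entering loop: while val < 7:

After execution: val = 7
7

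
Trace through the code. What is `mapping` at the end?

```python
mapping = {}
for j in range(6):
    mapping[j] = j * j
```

Let's trace through this code step by step.

Initialize: mapping = {}
Entering loop: for j in range(6):

After execution: mapping = {0: 0, 1: 1, 2: 4, 3: 9, 4: 16, 5: 25}
{0: 0, 1: 1, 2: 4, 3: 9, 4: 16, 5: 25}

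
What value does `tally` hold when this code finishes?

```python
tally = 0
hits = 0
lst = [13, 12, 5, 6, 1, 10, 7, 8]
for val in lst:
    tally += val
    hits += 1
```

Let's trace through this code step by step.

Initialize: tally = 0
Initialize: hits = 0
Initialize: lst = [13, 12, 5, 6, 1, 10, 7, 8]
Entering loop: for val in lst:

After execution: tally = 62
62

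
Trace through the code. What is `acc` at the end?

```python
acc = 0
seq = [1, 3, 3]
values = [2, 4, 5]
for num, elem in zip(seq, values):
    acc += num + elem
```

Let's trace through this code step by step.

Initialize: acc = 0
Initialize: seq = [1, 3, 3]
Initialize: values = [2, 4, 5]
Entering loop: for num, elem in zip(seq, values):

After execution: acc = 18
18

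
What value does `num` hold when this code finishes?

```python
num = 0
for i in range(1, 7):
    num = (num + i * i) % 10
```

Let's trace through this code step by step.

Initialize: num = 0
Entering loop: for i in range(1, 7):

After execution: num = 1
1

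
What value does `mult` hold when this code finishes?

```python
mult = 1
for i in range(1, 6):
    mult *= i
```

Let's trace through this code step by step.

Initialize: mult = 1
Entering loop: for i in range(1, 6):

After execution: mult = 120
120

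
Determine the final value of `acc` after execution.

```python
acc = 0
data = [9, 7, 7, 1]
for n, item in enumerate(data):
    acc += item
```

Let's trace through this code step by step.

Initialize: acc = 0
Initialize: data = [9, 7, 7, 1]
Entering loop: for n, item in enumerate(data):

After execution: acc = 24
24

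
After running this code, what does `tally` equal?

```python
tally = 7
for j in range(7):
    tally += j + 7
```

Let's trace through this code step by step.

Initialize: tally = 7
Entering loop: for j in range(7):

After execution: tally = 77
77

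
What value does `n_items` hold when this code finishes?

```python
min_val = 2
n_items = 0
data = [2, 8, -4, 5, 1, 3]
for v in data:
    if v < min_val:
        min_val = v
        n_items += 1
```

Let's trace through this code step by step.

Initialize: min_val = 2
Initialize: n_items = 0
Initialize: data = [2, 8, -4, 5, 1, 3]
Entering loop: for v in data:

After execution: n_items = 1
1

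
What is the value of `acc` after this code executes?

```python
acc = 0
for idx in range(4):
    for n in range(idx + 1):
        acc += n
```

Let's trace through this code step by step.

Initialize: acc = 0
Entering loop: for idx in range(4):

After execution: acc = 10
10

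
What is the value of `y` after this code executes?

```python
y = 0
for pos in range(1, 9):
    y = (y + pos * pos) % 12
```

Let's trace through this code step by step.

Initialize: y = 0
Entering loop: for pos in range(1, 9):

After execution: y = 0
0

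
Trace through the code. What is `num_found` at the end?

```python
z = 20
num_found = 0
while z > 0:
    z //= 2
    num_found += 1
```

Let's trace through this code step by step.

Initialize: z = 20
Initialize: num_found = 0
Entering loop: while z > 0:

After execution: num_found = 5
5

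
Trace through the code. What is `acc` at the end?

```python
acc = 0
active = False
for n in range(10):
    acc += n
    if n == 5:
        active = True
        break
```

Let's trace through this code step by step.

Initialize: acc = 0
Initialize: active = False
Entering loop: for n in range(10):

After execution: acc = 15
15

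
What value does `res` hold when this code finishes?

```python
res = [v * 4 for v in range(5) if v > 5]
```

Let's trace through this code step by step.

Initialize: res = [v * 4 for v in range(5) if v > 5]

After execution: res = []
[]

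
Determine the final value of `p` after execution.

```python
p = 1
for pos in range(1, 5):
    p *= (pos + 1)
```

Let's trace through this code step by step.

Initialize: p = 1
Entering loop: for pos in range(1, 5):

After execution: p = 120
120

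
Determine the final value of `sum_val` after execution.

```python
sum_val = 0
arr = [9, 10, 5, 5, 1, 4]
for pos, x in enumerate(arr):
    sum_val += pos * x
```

Let's trace through this code step by step.

Initialize: sum_val = 0
Initialize: arr = [9, 10, 5, 5, 1, 4]
Entering loop: for pos, x in enumerate(arr):

After execution: sum_val = 59
59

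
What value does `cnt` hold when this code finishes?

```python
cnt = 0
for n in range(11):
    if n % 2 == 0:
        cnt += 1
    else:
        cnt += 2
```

Let's trace through this code step by step.

Initialize: cnt = 0
Entering loop: for n in range(11):

After execution: cnt = 16
16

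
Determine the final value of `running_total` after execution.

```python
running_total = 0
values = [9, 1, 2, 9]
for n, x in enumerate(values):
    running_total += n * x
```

Let's trace through this code step by step.

Initialize: running_total = 0
Initialize: values = [9, 1, 2, 9]
Entering loop: for n, x in enumerate(values):

After execution: running_total = 32
32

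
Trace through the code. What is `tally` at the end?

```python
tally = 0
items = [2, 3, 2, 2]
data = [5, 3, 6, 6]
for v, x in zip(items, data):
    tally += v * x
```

Let's trace through this code step by step.

Initialize: tally = 0
Initialize: items = [2, 3, 2, 2]
Initialize: data = [5, 3, 6, 6]
Entering loop: for v, x in zip(items, data):

After execution: tally = 43
43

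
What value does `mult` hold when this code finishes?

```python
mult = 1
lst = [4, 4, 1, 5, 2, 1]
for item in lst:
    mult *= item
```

Let's trace through this code step by step.

Initialize: mult = 1
Initialize: lst = [4, 4, 1, 5, 2, 1]
Entering loop: for item in lst:

After execution: mult = 160
160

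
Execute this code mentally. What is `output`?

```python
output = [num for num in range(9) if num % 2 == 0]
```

Let's trace through this code step by step.

Initialize: output = [num for num in range(9) if num % 2 == 0]

After execution: output = [0, 2, 4, 6, 8]
[0, 2, 4, 6, 8]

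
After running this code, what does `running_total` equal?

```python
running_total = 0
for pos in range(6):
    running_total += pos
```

Let's trace through this code step by step.

Initialize: running_total = 0
Entering loop: for pos in range(6):

After execution: running_total = 15
15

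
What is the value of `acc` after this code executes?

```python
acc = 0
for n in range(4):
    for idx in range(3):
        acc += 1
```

Let's trace through this code step by step.

Initialize: acc = 0
Entering loop: for n in range(4):

After execution: acc = 12
12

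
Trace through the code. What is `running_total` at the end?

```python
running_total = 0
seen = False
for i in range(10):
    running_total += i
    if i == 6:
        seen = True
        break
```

Let's trace through this code step by step.

Initialize: running_total = 0
Initialize: seen = False
Entering loop: for i in range(10):

After execution: running_total = 21
21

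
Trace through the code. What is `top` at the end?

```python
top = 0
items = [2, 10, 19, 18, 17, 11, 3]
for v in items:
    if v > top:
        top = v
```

Let's trace through this code step by step.

Initialize: top = 0
Initialize: items = [2, 10, 19, 18, 17, 11, 3]
Entering loop: for v in items:

After execution: top = 19
19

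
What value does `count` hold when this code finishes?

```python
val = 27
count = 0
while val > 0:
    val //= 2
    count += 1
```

Let's trace through this code step by step.

Initialize: val = 27
Initialize: count = 0
Entering loop: while val > 0:

After execution: count = 5
5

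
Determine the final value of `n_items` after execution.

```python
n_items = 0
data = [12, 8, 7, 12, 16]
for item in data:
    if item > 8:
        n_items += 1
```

Let's trace through this code step by step.

Initialize: n_items = 0
Initialize: data = [12, 8, 7, 12, 16]
Entering loop: for item in data:

After execution: n_items = 3
3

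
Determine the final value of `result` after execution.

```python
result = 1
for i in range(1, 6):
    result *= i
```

Let's trace through this code step by step.

Initialize: result = 1
Entering loop: for i in range(1, 6):

After execution: result = 120
120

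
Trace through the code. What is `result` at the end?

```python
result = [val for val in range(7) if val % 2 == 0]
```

Let's trace through this code step by step.

Initialize: result = [val for val in range(7) if val % 2 == 0]

After execution: result = [0, 2, 4, 6]
[0, 2, 4, 6]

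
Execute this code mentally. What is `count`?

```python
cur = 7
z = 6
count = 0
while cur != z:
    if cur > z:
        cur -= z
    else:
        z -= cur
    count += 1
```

Let's trace through this code step by step.

Initialize: cur = 7
Initialize: z = 6
Initialize: count = 0
Entering loop: while cur != z:

After execution: count = 6
6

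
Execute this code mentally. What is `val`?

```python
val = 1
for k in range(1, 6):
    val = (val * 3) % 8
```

Let's trace through this code step by step.

Initialize: val = 1
Entering loop: for k in range(1, 6):

After execution: val = 3
3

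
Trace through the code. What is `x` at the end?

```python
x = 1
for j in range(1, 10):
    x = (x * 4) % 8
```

Let's trace through this code step by step.

Initialize: x = 1
Entering loop: for j in range(1, 10):

After execution: x = 0
0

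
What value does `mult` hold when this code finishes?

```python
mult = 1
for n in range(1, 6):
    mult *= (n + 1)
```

Let's trace through this code step by step.

Initialize: mult = 1
Entering loop: for n in range(1, 6):

After execution: mult = 720
720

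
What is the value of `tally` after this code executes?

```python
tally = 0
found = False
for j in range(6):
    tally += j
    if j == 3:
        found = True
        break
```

Let's trace through this code step by step.

Initialize: tally = 0
Initialize: found = False
Entering loop: for j in range(6):

After execution: tally = 6
6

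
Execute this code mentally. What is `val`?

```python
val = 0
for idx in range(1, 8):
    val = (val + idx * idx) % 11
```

Let's trace through this code step by step.

Initialize: val = 0
Entering loop: for idx in range(1, 8):

After execution: val = 8
8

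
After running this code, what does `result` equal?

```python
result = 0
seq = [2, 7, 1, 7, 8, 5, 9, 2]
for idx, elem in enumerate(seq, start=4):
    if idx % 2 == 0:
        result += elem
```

Let's trace through this code step by step.

Initialize: result = 0
Initialize: seq = [2, 7, 1, 7, 8, 5, 9, 2]
Entering loop: for idx, elem in enumerate(seq, start=4):

After execution: result = 20
20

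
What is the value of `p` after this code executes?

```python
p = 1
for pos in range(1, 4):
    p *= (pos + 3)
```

Let's trace through this code step by step.

Initialize: p = 1
Entering loop: for pos in range(1, 4):

After execution: p = 120
120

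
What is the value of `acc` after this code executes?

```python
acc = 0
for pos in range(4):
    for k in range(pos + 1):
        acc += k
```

Let's trace through this code step by step.

Initialize: acc = 0
Entering loop: for pos in range(4):

After execution: acc = 10
10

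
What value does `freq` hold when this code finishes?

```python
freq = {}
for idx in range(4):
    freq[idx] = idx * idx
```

Let's trace through this code step by step.

Initialize: freq = {}
Entering loop: for idx in range(4):

After execution: freq = {0: 0, 1: 1, 2: 4, 3: 9}
{0: 0, 1: 1, 2: 4, 3: 9}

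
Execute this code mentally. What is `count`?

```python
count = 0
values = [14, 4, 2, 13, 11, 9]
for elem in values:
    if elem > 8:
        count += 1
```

Let's trace through this code step by step.

Initialize: count = 0
Initialize: values = [14, 4, 2, 13, 11, 9]
Entering loop: for elem in values:

After execution: count = 4
4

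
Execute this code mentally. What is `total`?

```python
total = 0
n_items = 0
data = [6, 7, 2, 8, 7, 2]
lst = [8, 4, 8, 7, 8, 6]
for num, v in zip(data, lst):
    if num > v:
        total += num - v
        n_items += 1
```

Let's trace through this code step by step.

Initialize: total = 0
Initialize: n_items = 0
Initialize: data = [6, 7, 2, 8, 7, 2]
Initialize: lst = [8, 4, 8, 7, 8, 6]
Entering loop: for num, v in zip(data, lst):

After execution: total = 4
4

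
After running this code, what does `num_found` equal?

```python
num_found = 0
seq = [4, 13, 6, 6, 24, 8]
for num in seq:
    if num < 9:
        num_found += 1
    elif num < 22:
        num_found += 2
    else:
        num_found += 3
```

Let's trace through this code step by step.

Initialize: num_found = 0
Initialize: seq = [4, 13, 6, 6, 24, 8]
Entering loop: for num in seq:

After execution: num_found = 9
9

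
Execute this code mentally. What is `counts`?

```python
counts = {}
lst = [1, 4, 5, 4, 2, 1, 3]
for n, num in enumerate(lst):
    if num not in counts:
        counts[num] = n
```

Let's trace through this code step by step.

Initialize: counts = {}
Initialize: lst = [1, 4, 5, 4, 2, 1, 3]
Entering loop: for n, num in enumerate(lst):

After execution: counts = {1: 0, 4: 1, 5: 2, 2: 4, 3: 6}
{1: 0, 4: 1, 5: 2, 2: 4, 3: 6}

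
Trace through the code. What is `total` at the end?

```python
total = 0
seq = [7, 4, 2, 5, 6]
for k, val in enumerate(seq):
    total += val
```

Let's trace through this code step by step.

Initialize: total = 0
Initialize: seq = [7, 4, 2, 5, 6]
Entering loop: for k, val in enumerate(seq):

After execution: total = 24
24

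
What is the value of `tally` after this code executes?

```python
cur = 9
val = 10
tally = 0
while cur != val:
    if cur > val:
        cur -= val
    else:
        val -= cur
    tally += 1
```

Let's trace through this code step by step.

Initialize: cur = 9
Initialize: val = 10
Initialize: tally = 0
Entering loop: while cur != val:

After execution: tally = 9
9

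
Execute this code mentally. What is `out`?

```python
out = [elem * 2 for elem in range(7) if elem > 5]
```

Let's trace through this code step by step.

Initialize: out = [elem * 2 for elem in range(7) if elem > 5]

After execution: out = [12]
[12]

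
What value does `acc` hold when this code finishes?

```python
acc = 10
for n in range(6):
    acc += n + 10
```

Let's trace through this code step by step.

Initialize: acc = 10
Entering loop: for n in range(6):

After execution: acc = 85
85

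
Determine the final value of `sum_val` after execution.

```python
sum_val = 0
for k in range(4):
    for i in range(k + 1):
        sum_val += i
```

Let's trace through this code step by step.

Initialize: sum_val = 0
Entering loop: for k in range(4):

After execution: sum_val = 10
10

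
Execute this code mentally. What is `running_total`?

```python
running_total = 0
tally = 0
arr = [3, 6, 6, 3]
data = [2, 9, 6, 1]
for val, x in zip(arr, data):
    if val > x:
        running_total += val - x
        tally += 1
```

Let's trace through this code step by step.

Initialize: running_total = 0
Initialize: tally = 0
Initialize: arr = [3, 6, 6, 3]
Initialize: data = [2, 9, 6, 1]
Entering loop: for val, x in zip(arr, data):

After execution: running_total = 3
3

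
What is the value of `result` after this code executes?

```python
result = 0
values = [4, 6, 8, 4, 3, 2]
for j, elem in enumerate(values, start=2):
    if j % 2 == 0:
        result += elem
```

Let's trace through this code step by step.

Initialize: result = 0
Initialize: values = [4, 6, 8, 4, 3, 2]
Entering loop: for j, elem in enumerate(values, start=2):

After execution: result = 15
15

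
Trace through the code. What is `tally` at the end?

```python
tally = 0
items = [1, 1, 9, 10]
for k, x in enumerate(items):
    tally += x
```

Let's trace through this code step by step.

Initialize: tally = 0
Initialize: items = [1, 1, 9, 10]
Entering loop: for k, x in enumerate(items):

After execution: tally = 21
21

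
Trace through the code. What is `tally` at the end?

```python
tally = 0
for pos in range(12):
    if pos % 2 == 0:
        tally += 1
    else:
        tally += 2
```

Let's trace through this code step by step.

Initialize: tally = 0
Entering loop: for pos in range(12):

After execution: tally = 18
18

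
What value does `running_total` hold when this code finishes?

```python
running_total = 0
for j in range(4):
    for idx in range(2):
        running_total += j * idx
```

Let's trace through this code step by step.

Initialize: running_total = 0
Entering loop: for j in range(4):

After execution: running_total = 6
6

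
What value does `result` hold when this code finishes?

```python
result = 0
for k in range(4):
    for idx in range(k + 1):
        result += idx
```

Let's trace through this code step by step.

Initialize: result = 0
Entering loop: for k in range(4):

After execution: result = 10
10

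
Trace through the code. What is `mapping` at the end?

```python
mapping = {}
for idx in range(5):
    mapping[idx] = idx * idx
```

Let's trace through this code step by step.

Initialize: mapping = {}
Entering loop: for idx in range(5):

After execution: mapping = {0: 0, 1: 1, 2: 4, 3: 9, 4: 16}
{0: 0, 1: 1, 2: 4, 3: 9, 4: 16}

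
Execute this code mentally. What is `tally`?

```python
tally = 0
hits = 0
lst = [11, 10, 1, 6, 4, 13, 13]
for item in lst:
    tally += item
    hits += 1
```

Let's trace through this code step by step.

Initialize: tally = 0
Initialize: hits = 0
Initialize: lst = [11, 10, 1, 6, 4, 13, 13]
Entering loop: for item in lst:

After execution: tally = 58
58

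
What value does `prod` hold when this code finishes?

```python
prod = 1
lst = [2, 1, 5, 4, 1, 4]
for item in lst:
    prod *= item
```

Let's trace through this code step by step.

Initialize: prod = 1
Initialize: lst = [2, 1, 5, 4, 1, 4]
Entering loop: for item in lst:

After execution: prod = 160
160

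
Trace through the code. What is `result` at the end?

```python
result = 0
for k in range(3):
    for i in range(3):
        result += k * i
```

Let's trace through this code step by step.

Initialize: result = 0
Entering loop: for k in range(3):

After execution: result = 9
9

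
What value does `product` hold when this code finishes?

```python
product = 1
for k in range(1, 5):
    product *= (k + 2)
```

Let's trace through this code step by step.

Initialize: product = 1
Entering loop: for k in range(1, 5):

After execution: product = 360
360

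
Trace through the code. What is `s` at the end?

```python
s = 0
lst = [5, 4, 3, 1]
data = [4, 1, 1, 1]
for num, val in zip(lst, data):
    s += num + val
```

Let's trace through this code step by step.

Initialize: s = 0
Initialize: lst = [5, 4, 3, 1]
Initialize: data = [4, 1, 1, 1]
Entering loop: for num, val in zip(lst, data):

After execution: s = 20
20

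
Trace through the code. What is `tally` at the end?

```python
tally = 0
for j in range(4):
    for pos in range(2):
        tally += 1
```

Let's trace through this code step by step.

Initialize: tally = 0
Entering loop: for j in range(4):

After execution: tally = 8
8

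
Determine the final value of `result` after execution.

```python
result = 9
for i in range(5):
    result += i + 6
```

Let's trace through this code step by step.

Initialize: result = 9
Entering loop: for i in range(5):

After execution: result = 49
49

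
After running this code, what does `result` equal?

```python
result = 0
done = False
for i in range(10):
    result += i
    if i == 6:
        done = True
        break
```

Let's trace through this code step by step.

Initialize: result = 0
Initialize: done = False
Entering loop: for i in range(10):

After execution: result = 21
21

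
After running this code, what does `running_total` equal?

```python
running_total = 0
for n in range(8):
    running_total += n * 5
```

Let's trace through this code step by step.

Initialize: running_total = 0
Entering loop: for n in range(8):

After execution: running_total = 140
140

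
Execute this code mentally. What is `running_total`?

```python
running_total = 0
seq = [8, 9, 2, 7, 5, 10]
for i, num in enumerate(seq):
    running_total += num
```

Let's trace through this code step by step.

Initialize: running_total = 0
Initialize: seq = [8, 9, 2, 7, 5, 10]
Entering loop: for i, num in enumerate(seq):

After execution: running_total = 41
41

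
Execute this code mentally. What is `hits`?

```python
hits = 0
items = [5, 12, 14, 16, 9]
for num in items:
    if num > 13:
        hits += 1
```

Let's trace through this code step by step.

Initialize: hits = 0
Initialize: items = [5, 12, 14, 16, 9]
Entering loop: for num in items:

After execution: hits = 2
2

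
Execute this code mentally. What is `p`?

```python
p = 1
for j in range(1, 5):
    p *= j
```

Let's trace through this code step by step.

Initialize: p = 1
Entering loop: for j in range(1, 5):

After execution: p = 24
24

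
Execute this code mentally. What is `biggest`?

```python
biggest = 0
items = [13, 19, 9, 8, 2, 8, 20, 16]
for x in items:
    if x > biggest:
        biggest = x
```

Let's trace through this code step by step.

Initialize: biggest = 0
Initialize: items = [13, 19, 9, 8, 2, 8, 20, 16]
Entering loop: for x in items:

After execution: biggest = 20
20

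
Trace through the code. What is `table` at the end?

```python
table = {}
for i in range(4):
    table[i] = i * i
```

Let's trace through this code step by step.

Initialize: table = {}
Entering loop: for i in range(4):

After execution: table = {0: 0, 1: 1, 2: 4, 3: 9}
{0: 0, 1: 1, 2: 4, 3: 9}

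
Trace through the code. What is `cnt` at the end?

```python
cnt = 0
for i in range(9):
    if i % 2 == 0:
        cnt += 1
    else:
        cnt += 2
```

Let's trace through this code step by step.

Initialize: cnt = 0
Entering loop: for i in range(9):

After execution: cnt = 13
13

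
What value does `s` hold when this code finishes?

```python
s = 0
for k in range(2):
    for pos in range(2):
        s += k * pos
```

Let's trace through this code step by step.

Initialize: s = 0
Entering loop: for k in range(2):

After execution: s = 1
1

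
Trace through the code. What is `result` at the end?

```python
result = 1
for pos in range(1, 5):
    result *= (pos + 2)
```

Let's trace through this code step by step.

Initialize: result = 1
Entering loop: for pos in range(1, 5):

After execution: result = 360
360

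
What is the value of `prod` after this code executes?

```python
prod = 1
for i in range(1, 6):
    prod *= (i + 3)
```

Let's trace through this code step by step.

Initialize: prod = 1
Entering loop: for i in range(1, 6):

After execution: prod = 6720
6720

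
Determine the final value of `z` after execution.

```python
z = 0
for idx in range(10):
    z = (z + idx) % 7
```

Let's trace through this code step by step.

Initialize: z = 0
Entering loop: for idx in range(10):

After execution: z = 3
3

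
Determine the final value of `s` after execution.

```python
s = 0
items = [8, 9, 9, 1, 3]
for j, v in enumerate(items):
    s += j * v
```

Let's trace through this code step by step.

Initialize: s = 0
Initialize: items = [8, 9, 9, 1, 3]
Entering loop: for j, v in enumerate(items):

After execution: s = 42
42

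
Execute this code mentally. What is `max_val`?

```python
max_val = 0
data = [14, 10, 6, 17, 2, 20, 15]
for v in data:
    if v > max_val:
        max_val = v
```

Let's trace through this code step by step.

Initialize: max_val = 0
Initialize: data = [14, 10, 6, 17, 2, 20, 15]
Entering loop: for v in data:

After execution: max_val = 20
20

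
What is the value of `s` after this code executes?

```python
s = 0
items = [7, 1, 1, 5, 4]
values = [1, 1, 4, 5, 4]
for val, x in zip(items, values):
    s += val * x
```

Let's trace through this code step by step.

Initialize: s = 0
Initialize: items = [7, 1, 1, 5, 4]
Initialize: values = [1, 1, 4, 5, 4]
Entering loop: for val, x in zip(items, values):

After execution: s = 53
53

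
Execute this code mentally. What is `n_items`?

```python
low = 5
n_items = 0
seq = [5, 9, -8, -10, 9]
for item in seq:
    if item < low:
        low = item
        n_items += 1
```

Let's trace through this code step by step.

Initialize: low = 5
Initialize: n_items = 0
Initialize: seq = [5, 9, -8, -10, 9]
Entering loop: for item in seq:

After execution: n_items = 2
2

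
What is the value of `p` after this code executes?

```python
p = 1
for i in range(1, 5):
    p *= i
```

Let's trace through this code step by step.

Initialize: p = 1
Entering loop: for i in range(1, 5):

After execution: p = 24
24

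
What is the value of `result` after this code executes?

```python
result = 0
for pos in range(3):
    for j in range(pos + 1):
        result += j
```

Let's trace through this code step by step.

Initialize: result = 0
Entering loop: for pos in range(3):

After execution: result = 4
4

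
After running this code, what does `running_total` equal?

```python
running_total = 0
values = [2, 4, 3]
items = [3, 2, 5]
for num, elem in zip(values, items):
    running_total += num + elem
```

Let's trace through this code step by step.

Initialize: running_total = 0
Initialize: values = [2, 4, 3]
Initialize: items = [3, 2, 5]
Entering loop: for num, elem in zip(values, items):

After execution: running_total = 19
19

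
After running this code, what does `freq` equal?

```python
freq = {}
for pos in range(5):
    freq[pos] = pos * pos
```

Let's trace through this code step by step.

Initialize: freq = {}
Entering loop: for pos in range(5):

After execution: freq = {0: 0, 1: 1, 2: 4, 3: 9, 4: 16}
{0: 0, 1: 1, 2: 4, 3: 9, 4: 16}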